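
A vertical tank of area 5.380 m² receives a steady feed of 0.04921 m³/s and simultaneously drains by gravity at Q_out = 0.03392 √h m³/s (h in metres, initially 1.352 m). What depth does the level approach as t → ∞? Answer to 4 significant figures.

A dh/dt = Q_in − 0.03392 √h. Steady state requires inflow = outflow:
Q_in = 0.03392 √h_ss ⇒ √h_ss = 0.04921/0.03392 = 1.45077.
h_ss = 1.45077² = 2.10472 m. (Since h₀ = 1.352 m < h_ss, the level will rise toward this value.)

2.105 m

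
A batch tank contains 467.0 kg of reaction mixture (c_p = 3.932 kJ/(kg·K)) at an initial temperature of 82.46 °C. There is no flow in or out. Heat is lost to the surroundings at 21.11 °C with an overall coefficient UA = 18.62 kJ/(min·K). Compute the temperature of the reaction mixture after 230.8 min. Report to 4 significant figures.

M c_p dT/dt = −UA(T − T_amb).
dT/dt = (T_ss − T)/τ with T_ss = T_amb = 21.1100 °C, τ = M c_p/UA = 467.0·3.932/18.62 = 98.6168 min.
This is linear first-order; T(t) = T_ss + (T₀ − T_ss) e^(−t/τ).
T(230.8) = 21.1100 + (61.3500)·0.0962917 = 27.0175 °C.

27.02 °C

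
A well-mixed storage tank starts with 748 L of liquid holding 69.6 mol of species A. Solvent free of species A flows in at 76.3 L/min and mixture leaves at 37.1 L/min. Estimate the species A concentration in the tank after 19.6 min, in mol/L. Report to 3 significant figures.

0.0235 mol/L

Let m(t) be the amount of species A. Volume: V(t) = V₀ + (Q_in − Q_out) t = 748 + 39.200 t; V(19.6) = 1516.3 L.
Species balance (pure solvent in): dm/dt = −Q_out · m/V(t).
dm/m = −Q_out dt/(V₀ + 39.200 t); integrating gives ln(m/m₀) = −(Q_out/(Q_in−Q_out)) ln(V/V₀).
m = m₀ (V₀/V)^(Q_out/(Q_in−Q_out)) = 69.6 × (748/1516.3)^(0.94643) = 35.658 mol.
C = m/V = 35.658/1516.3 = 0.023516 mol/L.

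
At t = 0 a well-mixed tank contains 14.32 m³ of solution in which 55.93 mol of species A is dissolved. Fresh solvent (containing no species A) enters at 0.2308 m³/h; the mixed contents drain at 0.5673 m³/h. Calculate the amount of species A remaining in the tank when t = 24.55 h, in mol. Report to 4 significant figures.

Total volume: dV/dt = Q_in − Q_out = -0.336500 m³/h, so V(t) = 14.32 − 0.336500 t and V(24.55) = 6.05893 m³.
Species balance (pure solvent in): dm/dt = −Q_out · m/V(t).
Separate: dm/m = −Q_out dt/V(t) ⇒ ln(m/m₀) = −(Q_out/(Q_in−Q_out)) ln(V/V₀).
m = m₀ (V₀/V)^(Q_out/(Q_in−Q_out)) = 55.93 × (14.32/6.05893)^(-1.68588) = 13.1186 mol.

13.12 mol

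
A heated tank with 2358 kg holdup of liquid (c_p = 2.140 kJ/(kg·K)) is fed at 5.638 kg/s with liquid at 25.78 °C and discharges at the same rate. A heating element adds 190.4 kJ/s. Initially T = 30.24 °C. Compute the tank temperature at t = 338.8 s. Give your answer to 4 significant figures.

M c_p dT/dt = ṁ c_p (T_in − T) + Q̇.
τ = M/ṁ = 418.233 s; T_ss = T_in + Q̇/(ṁ c_p) = 25.78 + 190.4/(5.638·2.140) = 41.5608 °C.
T approaches T_ss exponentially: T(t) = T_ss + (T₀ − T_ss) e^(−t/τ).
T(338.8) = 41.5608 + (-11.3208)·e^(−338.8/418.233) = 41.5608 + (-11.3208)·0.444825 = 36.5250 °C.

36.53 °C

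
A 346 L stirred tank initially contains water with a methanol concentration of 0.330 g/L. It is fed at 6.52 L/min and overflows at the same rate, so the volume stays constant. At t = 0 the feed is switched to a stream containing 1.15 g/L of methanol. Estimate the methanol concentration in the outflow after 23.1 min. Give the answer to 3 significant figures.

Species balance on the tank: V dC/dt = Q(C_in − C).
So dC/dt = (C_in − C)/τ with τ = V/Q = 346/6.52 = 53.067 min.
Integrating: C(t) = C_in + (C₀ − C_in) e^(−t/τ).
C(23.1) = 1.15 + (0.330 − 1.15)·e^(−23.1/53.067) = 1.15 + (-0.82000)·0.64707 = 0.61940 g/L.

0.619 g/L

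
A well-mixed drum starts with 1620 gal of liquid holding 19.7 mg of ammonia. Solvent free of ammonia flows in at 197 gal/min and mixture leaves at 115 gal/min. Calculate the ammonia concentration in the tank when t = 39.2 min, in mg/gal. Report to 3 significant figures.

Let m(t) be the amount of ammonia. Volume: V(t) = V₀ + (Q_in − Q_out) t = 1620 + 82.000 t; V(39.2) = 4834.4 gal.
Species balance (pure solvent in): dm/dt = −Q_out · m/V(t).
Separate: dm/m = −Q_out dt/V(t) ⇒ ln(m/m₀) = −(Q_out/(Q_in−Q_out)) ln(V/V₀).
m = m₀ (V₀/V)^(Q_out/(Q_in−Q_out)) = 19.7 × (1620/4834.4)^(1.4024) = 4.2516 mg.
C = m/V = 4.2516/4834.4 = 0.00087944 mg/gal.

0.000879 mg/gal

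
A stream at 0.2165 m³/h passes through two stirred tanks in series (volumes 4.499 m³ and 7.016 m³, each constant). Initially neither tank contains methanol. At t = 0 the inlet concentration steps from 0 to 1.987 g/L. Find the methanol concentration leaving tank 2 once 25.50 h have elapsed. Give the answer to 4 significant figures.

Species balance on tank i: dCᵢ/dt = (Cᵢ₋₁ − Cᵢ)/τᵢ with τᵢ = Vᵢ/Q.
τ₁ = 4.499/0.2165 = 20.7806 h; τ₂ = 7.016/0.2165 = 32.4065 h.
Tank 1: C₁ = C_in(1 − e^(−t/τ₁)). Tank 2 (τ₁ ≠ τ₂): C₂ = C_in[1 − (τ₁ e^(−t/τ₁) − τ₂ e^(−t/τ₂))/(τ₁ − τ₂)].
At t = 25.50: e^(−t/τ₁) = 0.293140, e^(−t/τ₂) = 0.455263.
C₂ = 1.987·[1 − (20.7806·0.293140 − 32.4065·0.455263)/(-11.6259)] = 1.987·0.254950 = 0.506586 g/L.

0.5066 g/L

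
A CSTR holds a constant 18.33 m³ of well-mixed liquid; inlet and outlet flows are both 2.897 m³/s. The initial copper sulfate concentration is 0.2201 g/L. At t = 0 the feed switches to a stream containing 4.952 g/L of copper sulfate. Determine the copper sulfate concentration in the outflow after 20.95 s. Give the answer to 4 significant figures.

Accumulation = in − out for the solute gives V dC/dt = Q(C_in − C).
So dC/dt = (C_in − C)/τ with τ = V/Q = 18.33/2.897 = 6.32724 s.
C approaches C_in exponentially: C(t) = C_in + (C₀ − C_in) e^(−t/τ).
C(20.95) = 4.952 + (0.2201 − 4.952)·e^(−20.95/6.32724) = 4.952 + (-4.73190)·0.0364767 = 4.77940 g/L.

4.779 g/L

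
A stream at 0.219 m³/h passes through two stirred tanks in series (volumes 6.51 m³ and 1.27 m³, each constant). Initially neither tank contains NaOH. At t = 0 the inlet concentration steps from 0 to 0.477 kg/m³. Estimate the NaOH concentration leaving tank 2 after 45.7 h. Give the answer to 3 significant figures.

0.350 kg/m³

Species balance on tank i: dCᵢ/dt = (Cᵢ₋₁ − Cᵢ)/τᵢ with τᵢ = Vᵢ/Q.
τ₁ = 6.51/0.219 = 29.726 h; τ₂ = 1.27/0.219 = 5.7991 h.
Solving the cascade with C₁(0)=C₂(0)=0 gives C₂(t) = C_in[1 − (τ₁ e^(−t/τ₁) − τ₂ e^(−t/τ₂))/(τ₁ − τ₂)].
At t = 45.7: e^(−t/τ₁) = 0.21494, e^(−t/τ₂) = 0.00037802.
C₂ = 0.477·[1 − (29.726·0.21494 − 5.7991·0.00037802)/(23.927)] = 0.477·0.73305 = 0.34967 kg/m³.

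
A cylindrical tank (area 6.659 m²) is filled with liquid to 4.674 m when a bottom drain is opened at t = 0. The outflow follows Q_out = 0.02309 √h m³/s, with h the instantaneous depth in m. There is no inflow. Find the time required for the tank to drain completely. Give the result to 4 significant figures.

Unsteady balance on liquid volume: A dh/dt = −0.02309 √h.
Separate and integrate: 2(√h − √h₀) = −(0.02309/A) t.
Set h = 0: 2√h₀ = (0.02309/A) t_empty ⇒ t_empty = 2A√h₀/0.02309.
t_empty = 2·6.659·√4.674/0.02309 = 13.3180·2.16194/0.02309 = 1246.98 s.

1247 s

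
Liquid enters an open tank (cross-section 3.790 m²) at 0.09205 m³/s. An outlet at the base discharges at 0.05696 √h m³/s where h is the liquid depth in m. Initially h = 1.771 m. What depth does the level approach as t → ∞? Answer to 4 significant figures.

2.612 m

Volume balance on the tank: A dh/dt = Q_in − 0.05696 √h. At steady state dh/dt = 0:
Q_in = 0.05696 √h_ss ⇒ √h_ss = 0.09205/0.05696 = 1.61605.
h_ss = 1.61605² = 2.61161 m. (Since h₀ = 1.771 m < h_ss, the level will rise toward this value.)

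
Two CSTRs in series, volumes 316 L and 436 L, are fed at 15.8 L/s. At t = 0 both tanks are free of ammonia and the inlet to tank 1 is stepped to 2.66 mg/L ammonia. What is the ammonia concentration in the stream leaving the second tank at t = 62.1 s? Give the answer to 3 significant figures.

1.96 mg/L

Time constants: τᵢ = Vᵢ/Q for each well-mixed tank.
τ₁ = 316/15.8 = 20.000 s; τ₂ = 436/15.8 = 27.595 s.
Solving the cascade with C₁(0)=C₂(0)=0 gives C₂(t) = C_in[1 − (τ₁ e^(−t/τ₁) − τ₂ e^(−t/τ₂))/(τ₁ − τ₂)].
At t = 62.1: e^(−t/τ₁) = 0.044825, e^(−t/τ₂) = 0.10536.
C₂ = 2.66·[1 − (20.000·0.044825 − 27.595·0.10536)/(-7.5949)] = 2.66·0.73525 = 1.9558 mg/L.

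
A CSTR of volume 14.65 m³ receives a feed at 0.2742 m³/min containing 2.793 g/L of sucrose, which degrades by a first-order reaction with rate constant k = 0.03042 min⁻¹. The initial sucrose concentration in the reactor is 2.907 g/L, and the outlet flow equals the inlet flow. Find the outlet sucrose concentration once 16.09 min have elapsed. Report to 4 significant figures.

V dC/dt = Q(C_in − C) − k V C.
This is linear with rate a = Q/V + k = 0.0491367 min⁻¹.
C_ss = Q C_in/(Q + kV) = 1.06388 g/L; C(t) = C_ss + (C₀ − C_ss) e^(−a t).
C(16.09) = 1.06388 + (1.84312)·e^(−0.0491367·16.09) = 1.06388 + (1.84312)·0.453568 = 1.89986 g/L.

1.900 g/L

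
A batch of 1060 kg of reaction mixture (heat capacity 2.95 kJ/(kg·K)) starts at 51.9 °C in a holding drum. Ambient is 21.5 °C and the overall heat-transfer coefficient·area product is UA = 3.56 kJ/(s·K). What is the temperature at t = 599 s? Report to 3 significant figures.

36.9 °C

Heat balance on the well-mixed liquid: M c_p dT/dt = −UA(T − T_amb).
dT/dt = (T_ss − T)/τ with T_ss = T_amb = 21.500 °C, τ = M c_p/UA = 1060·2.95/3.56 = 878.37 s.
Integrating: T(t) = T_ss + (T₀ − T_ss) e^(−t/τ).
T(599) = 21.500 + (30.400)·0.50563 = 36.871 °C.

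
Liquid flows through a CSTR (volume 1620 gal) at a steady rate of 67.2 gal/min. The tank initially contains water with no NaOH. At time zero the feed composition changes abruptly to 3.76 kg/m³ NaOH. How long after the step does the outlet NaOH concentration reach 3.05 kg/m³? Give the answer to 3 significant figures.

40.2 min

Species balance: V dC/dt = Q(C_in − C) ⇒ τ = V/Q = 24.107 min.
C(t) = C_in + (C₀ − C_in) e^(−t/τ). Set C = 3.05 and solve for t:
e^(−t/τ) = (C − C_in)/(C₀ − C_in) = (3.05 − 3.76)/(0 − 3.76) = 0.18883
t = −τ ln(…) = 24.107 × 1.6669 = 40.184 min.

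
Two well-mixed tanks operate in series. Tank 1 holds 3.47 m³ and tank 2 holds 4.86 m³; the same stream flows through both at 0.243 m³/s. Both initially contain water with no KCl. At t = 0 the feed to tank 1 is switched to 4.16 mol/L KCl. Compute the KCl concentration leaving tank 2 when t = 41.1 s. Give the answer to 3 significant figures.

Species balance on tank i: dCᵢ/dt = (Cᵢ₋₁ − Cᵢ)/τᵢ with τᵢ = Vᵢ/Q.
τ₁ = 3.47/0.243 = 14.280 s; τ₂ = 4.86/0.243 = 20.000 s.
Tank 1: C₁ = C_in(1 − e^(−t/τ₁)). Tank 2 (τ₁ ≠ τ₂): C₂ = C_in[1 − (τ₁ e^(−t/τ₁) − τ₂ e^(−t/τ₂))/(τ₁ − τ₂)].
At t = 41.1: e^(−t/τ₁) = 0.056237, e^(−t/τ₂) = 0.12809.
C₂ = 4.16·[1 − (14.280·0.056237 − 20.000·0.12809)/(-5.7202)] = 4.16·0.69253 = 2.8809 mol/L.

2.88 mol/L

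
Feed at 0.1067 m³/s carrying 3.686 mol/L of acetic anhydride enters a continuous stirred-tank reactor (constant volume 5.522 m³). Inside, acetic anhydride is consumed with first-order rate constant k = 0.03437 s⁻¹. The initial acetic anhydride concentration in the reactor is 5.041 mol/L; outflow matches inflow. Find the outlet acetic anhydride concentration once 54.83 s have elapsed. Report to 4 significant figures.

Accumulation = in − out − consumed: V dC/dt = Q C_in − Q C − k V C.
dC/dt = (Q/V) C_in − (Q/V + k) C; effective rate a = Q/V + k = 0.0193227 + 0.03437 = 0.0536927 s⁻¹.
C_ss = Q C_in/(Q + kV) = 1.32650 mol/L; C(t) = C_ss + (C₀ − C_ss) e^(−a t).
C(54.83) = 1.32650 + (3.71450)·e^(−0.0536927·54.83) = 1.32650 + (3.71450)·0.0526562 = 1.52209 mol/L.

1.522 mol/L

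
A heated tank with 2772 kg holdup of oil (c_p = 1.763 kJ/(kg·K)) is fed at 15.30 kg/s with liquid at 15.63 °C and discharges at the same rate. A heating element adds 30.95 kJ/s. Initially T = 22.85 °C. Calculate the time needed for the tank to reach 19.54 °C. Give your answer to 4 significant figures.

142.7 s

Unsteady energy balance on the tank contents: M c_p dT/dt = ṁ c_p (T_in − T) + 30.95.
τ = M/ṁ = 181.176 s; T_ss = T_in + Q̇/(ṁ c_p) = 16.7774 °C.
T(t) = T_ss + (T₀ − T_ss) e^(−t/τ). Set T = 19.54:
e^(−t/τ) = (19.54 − 16.7774)/(22.85 − 16.7774) = 0.454928
t = −181.176 · ln(0.454928) = 142.697 s.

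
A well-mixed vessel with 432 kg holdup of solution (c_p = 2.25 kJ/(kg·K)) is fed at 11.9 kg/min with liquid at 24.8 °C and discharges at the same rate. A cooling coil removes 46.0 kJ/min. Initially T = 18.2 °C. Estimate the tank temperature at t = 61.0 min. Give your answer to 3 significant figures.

M c_p dT/dt = ṁ c_p (T_in − T) − Q̇.
τ = M/ṁ = 36.303 min; T_ss = T_in − Q̇/(ṁ c_p) = 24.8 − 46.0/(11.9·2.25) = 23.082 °C.
This is linear first-order; T(t) = T_ss + (T₀ − T_ss) e^(−t/τ).
T(61.0) = 23.082 + (-4.8820)·e^(−61.0/36.303) = 23.082 + (-4.8820)·0.18631 = 22.172 °C.

22.2 °C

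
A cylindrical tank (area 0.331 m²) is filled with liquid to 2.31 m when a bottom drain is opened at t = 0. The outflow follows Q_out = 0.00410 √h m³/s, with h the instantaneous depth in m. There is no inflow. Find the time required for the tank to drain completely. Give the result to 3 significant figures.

With no inflow, A dh/dt = −0.00410 √h.
Separate and integrate: 2(√h − √h₀) = −(0.00410/A) t.
Tank is empty when √h = 0: t_empty = 2A√h₀/0.00410.
t_empty = 2·0.331·√2.31/0.00410 = 0.66200·1.5199/0.00410 = 245.40 s.

245 s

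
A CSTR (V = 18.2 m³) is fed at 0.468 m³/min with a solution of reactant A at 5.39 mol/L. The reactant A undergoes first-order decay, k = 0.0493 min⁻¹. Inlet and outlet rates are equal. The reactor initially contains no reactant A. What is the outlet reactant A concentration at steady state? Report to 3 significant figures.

1.85 mol/L

Accumulation = in − out − consumed: V dC/dt = Q C_in − Q C − k V C.
At steady state: 0 = Q C_in − (Q + kV) C_ss, so C_ss = Q C_in/(Q + kV).
C_ss = 0.468·5.39/(0.468 + 0.0493·18.2) = 2.5225/1.3653 = 1.8476 mol/L.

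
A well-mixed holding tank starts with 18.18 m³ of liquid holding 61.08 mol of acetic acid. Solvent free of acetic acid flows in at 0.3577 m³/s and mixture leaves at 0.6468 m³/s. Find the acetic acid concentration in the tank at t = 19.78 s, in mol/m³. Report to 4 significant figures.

Let m(t) be the amount of acetic acid. Volume: V(t) = V₀ + (Q_in − Q_out) t = 18.18 − 0.289100 t; V(19.78) = 12.4616 m³.
Species balance (pure solvent in): dm/dt = −Q_out · m/V(t).
dm/m = −Q_out dt/(V₀ − 0.289100 t); integrating gives ln(m/m₀) = −(Q_out/(Q_in−Q_out)) ln(V/V₀).
m = m₀ (V₀/V)^(Q_out/(Q_in−Q_out)) = 61.08 × (18.18/12.4616)^(-2.23729) = 26.2385 mol.
C = m/V = 26.2385/12.4616 = 2.10555 mol/m³.

2.106 mol/m³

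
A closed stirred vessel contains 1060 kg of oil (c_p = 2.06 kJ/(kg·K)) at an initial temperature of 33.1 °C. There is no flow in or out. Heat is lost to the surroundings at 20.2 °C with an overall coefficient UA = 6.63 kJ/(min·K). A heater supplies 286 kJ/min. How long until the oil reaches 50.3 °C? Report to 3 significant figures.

M c_p dT/dt = −UA(T − T_amb) + Q̇.
τ = M c_p/UA = 329.35 min; T_ss = T_amb + Q̇/UA = 20.2 + 286/6.63 = 63.337 °C.
T(t) = T_ss + (T₀ − T_ss)e^(−t/τ); set T = 50.3:
t = −τ ln[(T − T_ss)/(T₀ − T_ss)] = −329.35 · ln(0.43117) = 277.07 min.

277 min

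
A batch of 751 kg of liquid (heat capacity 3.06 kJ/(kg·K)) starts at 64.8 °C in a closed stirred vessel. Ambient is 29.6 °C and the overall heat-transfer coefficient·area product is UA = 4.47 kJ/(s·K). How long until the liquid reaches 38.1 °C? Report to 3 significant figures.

731 s

M c_p dT/dt = −UA(T − T_amb).
τ = M c_p/UA = 514.11 s; T_ss = T_amb = 29.600 °C.
T(t) = T_ss + (T₀ − T_ss)e^(−t/τ); set T = 38.1:
t = −τ ln[(T − T_ss)/(T₀ − T_ss)] = −514.11 · ln(0.24148) = 730.54 s.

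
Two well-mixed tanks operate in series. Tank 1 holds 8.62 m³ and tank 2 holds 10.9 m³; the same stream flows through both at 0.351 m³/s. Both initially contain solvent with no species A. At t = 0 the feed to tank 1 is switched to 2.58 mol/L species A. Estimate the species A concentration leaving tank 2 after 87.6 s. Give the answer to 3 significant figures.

2.12 mol/L

Species balance on tank i: dCᵢ/dt = (Cᵢ₋₁ − Cᵢ)/τᵢ with τᵢ = Vᵢ/Q.
τ₁ = 8.62/0.351 = 24.558 s; τ₂ = 10.9/0.351 = 31.054 s.
Solving the cascade with C₁(0)=C₂(0)=0 gives C₂(t) = C_in[1 − (τ₁ e^(−t/τ₁) − τ₂ e^(−t/τ₂))/(τ₁ − τ₂)].
At t = 87.6: e^(−t/τ₁) = 0.028240, e^(−t/τ₂) = 0.059553.
C₂ = 2.58·[1 − (24.558·0.028240 − 31.054·0.059553)/(-6.4957)] = 2.58·0.82206 = 2.1209 mol/L.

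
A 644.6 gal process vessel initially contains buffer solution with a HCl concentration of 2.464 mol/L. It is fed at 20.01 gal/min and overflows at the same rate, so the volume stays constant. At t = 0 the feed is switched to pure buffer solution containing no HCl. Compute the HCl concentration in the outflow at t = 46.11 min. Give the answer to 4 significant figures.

0.5888 mol/L

Accumulation = in − out for the solute gives V dC/dt = Q(C_in − C).
Rewrite as dC/dt + C/τ = C_in/τ, τ = V/Q = 32.2139 min.
C approaches C_in exponentially: C(t) = C_in + (C₀ − C_in) e^(−t/τ).
C(46.11) = 0 + (2.464 − 0)·e^(−46.11/32.2139) = 0 + (2.46400)·0.238981 = 0.588850 mol/L.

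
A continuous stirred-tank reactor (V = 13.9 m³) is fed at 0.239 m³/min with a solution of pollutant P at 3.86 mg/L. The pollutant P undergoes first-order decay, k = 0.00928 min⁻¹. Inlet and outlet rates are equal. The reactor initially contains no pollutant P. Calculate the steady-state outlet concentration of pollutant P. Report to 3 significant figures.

Species balance: V dC/dt = Q C_in − Q C − k V C.
At steady state: 0 = Q C_in − (Q + kV) C_ss, so C_ss = Q C_in/(Q + kV).
C_ss = 0.239·3.86/(0.239 + 0.00928·13.9) = 0.92254/0.36799 = 2.5070 mg/L.

2.51 mg/L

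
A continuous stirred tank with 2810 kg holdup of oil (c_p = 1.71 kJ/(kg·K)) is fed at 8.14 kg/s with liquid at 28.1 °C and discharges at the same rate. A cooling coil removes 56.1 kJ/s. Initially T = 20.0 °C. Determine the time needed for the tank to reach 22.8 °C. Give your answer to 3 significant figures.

402 s

M c_p dT/dt = ṁ c_p (T_in − T) − Q̇.
τ = M/ṁ = 345.21 s; T_ss = T_in − Q̇/(ṁ c_p) = 24.070 °C.
T(t) = T_ss + (T₀ − T_ss) e^(−t/τ). Set T = 22.8:
e^(−t/τ) = (22.8 − 24.070)/(20.0 − 24.070) = 0.31198
t = −345.21 · ln(0.31198) = 402.10 s.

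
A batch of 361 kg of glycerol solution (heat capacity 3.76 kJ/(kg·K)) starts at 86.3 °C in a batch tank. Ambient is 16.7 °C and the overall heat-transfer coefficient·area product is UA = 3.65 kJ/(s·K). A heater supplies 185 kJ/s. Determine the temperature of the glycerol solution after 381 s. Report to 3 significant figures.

74.2 °C

M c_p dT/dt = −UA(T − T_amb) + Q̇.
dT/dt = (T_ss − T)/τ with T_ss = T_amb + Q̇/UA = 16.7 + 185/3.65 = 67.385 °C, τ = M c_p/UA = 361·3.76/3.65 = 371.88 s.
Integrating: T(t) = T_ss + (T₀ − T_ss) e^(−t/τ).
T(381) = 67.385 + (18.915)·0.35897 = 74.175 °C.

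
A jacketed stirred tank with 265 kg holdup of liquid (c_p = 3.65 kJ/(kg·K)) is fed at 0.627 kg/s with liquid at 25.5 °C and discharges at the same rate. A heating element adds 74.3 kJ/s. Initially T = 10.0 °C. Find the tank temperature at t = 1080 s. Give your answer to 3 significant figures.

54.2 °C

M c_p dT/dt = ṁ c_p (T_in − T) + Q̇.
τ = M/ṁ = 422.65 s; T_ss = T_in + Q̇/(ṁ c_p) = 25.5 + 74.3/(0.627·3.65) = 57.966 °C.
This is linear first-order; T(t) = T_ss + (T₀ − T_ss) e^(−t/τ).
T(1080) = 57.966 + (-47.966)·e^(−1080/422.65) = 57.966 + (-47.966)·0.077667 = 54.241 °C.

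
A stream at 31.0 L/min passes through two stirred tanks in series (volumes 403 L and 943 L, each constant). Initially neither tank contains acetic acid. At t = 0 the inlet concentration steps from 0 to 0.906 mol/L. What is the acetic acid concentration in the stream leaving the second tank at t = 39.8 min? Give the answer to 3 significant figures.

Each tank obeys Vᵢ dCᵢ/dt = Q(Cᵢ₋₁ − Cᵢ), so τᵢ = Vᵢ/Q.
τ₁ = 403/31.0 = 13.000 min; τ₂ = 943/31.0 = 30.419 min.
Solving the cascade with C₁(0)=C₂(0)=0 gives C₂(t) = C_in[1 − (τ₁ e^(−t/τ₁) − τ₂ e^(−t/τ₂))/(τ₁ − τ₂)].
At t = 39.8: e^(−t/τ₁) = 0.046816, e^(−t/τ₂) = 0.27026.
C₂ = 0.906·[1 − (13.000·0.046816 − 30.419·0.27026)/(-17.419)] = 0.906·0.56299 = 0.51007 mol/L.

0.510 mol/L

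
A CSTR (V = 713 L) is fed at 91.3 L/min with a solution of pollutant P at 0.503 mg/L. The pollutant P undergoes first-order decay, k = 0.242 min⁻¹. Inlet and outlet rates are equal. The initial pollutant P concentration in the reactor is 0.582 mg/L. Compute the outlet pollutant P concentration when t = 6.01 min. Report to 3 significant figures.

0.218 mg/L

Accumulation = in − out − consumed: V dC/dt = Q C_in − Q C − k V C.
dC/dt = (Q/V) C_in − (Q/V + k) C; effective rate a = Q/V + k = 0.12805 + 0.242 = 0.37005 min⁻¹.
C_ss = Q C_in/(Q + kV) = 0.17406 mg/L; C(t) = C_ss + (C₀ − C_ss) e^(−a t).
C(6.01) = 0.17406 + (0.40794)·e^(−0.37005·6.01) = 0.17406 + (0.40794)·0.10818 = 0.21819 mg/L.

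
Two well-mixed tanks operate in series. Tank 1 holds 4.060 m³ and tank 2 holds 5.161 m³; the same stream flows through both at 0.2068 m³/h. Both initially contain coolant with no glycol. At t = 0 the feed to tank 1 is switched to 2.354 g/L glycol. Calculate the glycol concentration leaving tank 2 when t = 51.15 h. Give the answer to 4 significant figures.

1.574 g/L

Species balance on tank i: dCᵢ/dt = (Cᵢ₋₁ − Cᵢ)/τᵢ with τᵢ = Vᵢ/Q.
τ₁ = 4.060/0.2068 = 19.6325 h; τ₂ = 5.161/0.2068 = 24.9565 h.
Tank 1: C₁ = C_in(1 − e^(−t/τ₁)). Tank 2 (τ₁ ≠ τ₂): C₂ = C_in[1 − (τ₁ e^(−t/τ₁) − τ₂ e^(−t/τ₂))/(τ₁ − τ₂)].
At t = 51.15: e^(−t/τ₁) = 0.0738755, e^(−t/τ₂) = 0.128791.
C₂ = 2.354·[1 − (19.6325·0.0738755 − 24.9565·0.128791)/(-5.32398)] = 2.354·0.668707 = 1.57414 g/L.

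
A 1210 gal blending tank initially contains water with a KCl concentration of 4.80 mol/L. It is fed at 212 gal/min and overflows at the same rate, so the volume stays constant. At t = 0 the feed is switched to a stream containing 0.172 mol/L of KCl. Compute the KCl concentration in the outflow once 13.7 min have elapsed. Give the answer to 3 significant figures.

0.592 mol/L

Unsteady species balance (constant V, well mixed): V dC/dt = Q(C_in − C).
Rewrite as dC/dt + C/τ = C_in/τ, τ = V/Q = 5.7075 min.
C approaches C_in exponentially: C(t) = C_in + (C₀ − C_in) e^(−t/τ).
C(13.7) = 0.172 + (4.80 − 0.172)·e^(−13.7/5.7075) = 0.172 + (4.6280)·0.090688 = 0.59170 mol/L.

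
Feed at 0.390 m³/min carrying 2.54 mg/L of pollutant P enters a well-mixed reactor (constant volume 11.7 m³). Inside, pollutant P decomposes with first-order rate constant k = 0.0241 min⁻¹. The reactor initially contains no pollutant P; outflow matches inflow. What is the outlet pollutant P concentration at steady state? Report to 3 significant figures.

1.47 mg/L

Accumulation = in − out − consumed: V dC/dt = Q C_in − Q C − k V C.
Steady state (dC/dt = 0): C_ss = Q C_in/(Q + kV) = C_in/(1 + kV/Q).
C_ss = 0.390·2.54/(0.390 + 0.0241·11.7) = 0.99060/0.67197 = 1.4742 mg/L.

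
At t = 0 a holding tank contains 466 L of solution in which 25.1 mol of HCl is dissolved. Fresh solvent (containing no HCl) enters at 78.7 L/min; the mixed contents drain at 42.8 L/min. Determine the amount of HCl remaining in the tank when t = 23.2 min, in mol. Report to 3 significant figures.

Let m(t) be the amount of HCl. Volume: V(t) = V₀ + (Q_in − Q_out) t = 466 + 35.900 t; V(23.2) = 1298.9 L.
Solute balance: dm/dt = 0 − Q_out C = −Q_out m/V(t).
Separate: dm/m = −Q_out dt/V(t) ⇒ ln(m/m₀) = −(Q_out/(Q_in−Q_out)) ln(V/V₀).
m = m₀ (V₀/V)^(Q_out/(Q_in−Q_out)) = 25.1 × (466/1298.9)^(1.1922) = 7.3948 mol.

7.39 mol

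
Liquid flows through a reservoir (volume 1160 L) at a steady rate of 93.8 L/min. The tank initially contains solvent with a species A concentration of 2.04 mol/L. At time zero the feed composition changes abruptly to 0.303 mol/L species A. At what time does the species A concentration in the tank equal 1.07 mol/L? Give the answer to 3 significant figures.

Species balance: V dC/dt = Q(C_in − C) ⇒ τ = V/Q = 12.367 min.
C(t) = C_in + (C₀ − C_in) e^(−t/τ). Set C = 1.07 and solve for t:
e^(−t/τ) = (C − C_in)/(C₀ − C_in) = (1.07 − 0.303)/(2.04 − 0.303) = 0.44157
t = −τ ln(…) = 12.367 × 0.81743 = 10.109 min.

10.1 min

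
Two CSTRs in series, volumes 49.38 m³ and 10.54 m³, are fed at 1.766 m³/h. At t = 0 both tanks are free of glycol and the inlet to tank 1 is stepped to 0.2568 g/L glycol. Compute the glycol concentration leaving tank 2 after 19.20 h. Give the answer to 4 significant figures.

Species balance on tank i: dCᵢ/dt = (Cᵢ₋₁ − Cᵢ)/τᵢ with τᵢ = Vᵢ/Q.
τ₁ = 49.38/1.766 = 27.9615 h; τ₂ = 10.54/1.766 = 5.96829 h.
Solving the cascade with C₁(0)=C₂(0)=0 gives C₂(t) = C_in[1 − (τ₁ e^(−t/τ₁) − τ₂ e^(−t/τ₂))/(τ₁ − τ₂)].
At t = 19.20: e^(−t/τ₁) = 0.503255, e^(−t/τ₂) = 0.0400750.
C₂ = 0.2568·[1 − (27.9615·0.503255 − 5.96829·0.0400750)/(21.9932)] = 0.2568·0.371052 = 0.0952862 g/L.

0.09529 g/L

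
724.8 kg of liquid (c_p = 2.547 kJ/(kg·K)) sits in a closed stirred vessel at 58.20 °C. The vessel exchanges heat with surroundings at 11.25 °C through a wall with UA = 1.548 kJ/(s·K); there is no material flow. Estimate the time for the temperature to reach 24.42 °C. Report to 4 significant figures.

1516 s

Lumped-capacitance energy balance: M c_p dT/dt = UA(T_amb − T).
τ = M c_p/UA = 1192.55 s; T_ss = T_amb = 11.2500 °C.
T(t) = T_ss + (T₀ − T_ss)e^(−t/τ); set T = 24.42:
t = −τ ln[(T − T_ss)/(T₀ − T_ss)] = −1192.55 · ln(0.280511) = 1515.90 s.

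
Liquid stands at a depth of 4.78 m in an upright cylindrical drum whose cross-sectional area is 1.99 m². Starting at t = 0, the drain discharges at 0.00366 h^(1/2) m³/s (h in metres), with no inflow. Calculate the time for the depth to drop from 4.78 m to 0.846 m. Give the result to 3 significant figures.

A dh/dt = −Q_out = −0.00366 √h.
∫ h^(−1/2) dh = −(0.00366/A) ∫ dt, giving 2√h = 2√h₀ − (0.00366/A) t.
t = 2A(√h₀ − √h)/0.00366 = 2·1.99·(√4.78 − √0.846)/0.00366
  = 3.9800 × (2.1863 − 0.91978) / 0.00366 = 1377.3 s.

1380 s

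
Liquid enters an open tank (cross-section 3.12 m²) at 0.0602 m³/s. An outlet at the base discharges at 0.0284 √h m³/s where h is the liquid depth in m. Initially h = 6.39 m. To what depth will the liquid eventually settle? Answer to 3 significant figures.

Level balance: A dh/dt = 0.0602 − 0.0284 √h. Setting dh/dt = 0:
Q_in = 0.0284 √h_ss ⇒ √h_ss = 0.0602/0.0284 = 2.1197.
h_ss = 2.1197² = 4.4932 m. (Since h₀ = 6.39 m > h_ss, the level will fall toward this value.)

4.49 m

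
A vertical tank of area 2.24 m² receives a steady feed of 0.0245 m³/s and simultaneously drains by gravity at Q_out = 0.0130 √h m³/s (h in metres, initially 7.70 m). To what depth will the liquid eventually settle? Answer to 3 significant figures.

A dh/dt = Q_in − 0.0130 √h. Steady state requires inflow = outflow:
Q_in = 0.0130 √h_ss ⇒ √h_ss = 0.0245/0.0130 = 1.8846.
h_ss = 1.8846² = 3.5518 m. (Since h₀ = 7.70 m > h_ss, the level will fall toward this value.)

3.55 m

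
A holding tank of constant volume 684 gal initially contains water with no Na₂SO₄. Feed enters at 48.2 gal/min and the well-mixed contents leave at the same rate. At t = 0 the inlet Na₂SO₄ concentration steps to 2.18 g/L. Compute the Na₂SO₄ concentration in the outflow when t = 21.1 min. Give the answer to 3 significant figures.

1.69 g/L

Species balance on the tank: V dC/dt = Q(C_in − C).
Time constant τ = V/Q = 684/48.2 = 14.191 min.
C approaches C_in exponentially: C(t) = C_in + (C₀ − C_in) e^(−t/τ).
C(21.1) = 2.18 + (0 − 2.18)·e^(−21.1/14.191) = 2.18 + (-2.1800)·0.22608 = 1.6871 g/L.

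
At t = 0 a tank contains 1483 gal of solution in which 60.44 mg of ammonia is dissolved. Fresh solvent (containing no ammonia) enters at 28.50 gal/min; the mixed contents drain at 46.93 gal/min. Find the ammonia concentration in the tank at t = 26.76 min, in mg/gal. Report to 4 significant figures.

0.02181 mg/gal

Let m(t) be the amount of ammonia. Volume: V(t) = V₀ + (Q_in − Q_out) t = 1483 − 18.4300 t; V(26.76) = 989.813 gal.
Solute balance: dm/dt = 0 − Q_out C = −Q_out m/V(t).
dm/m = −Q_out dt/(V₀ − 18.4300 t); integrating gives ln(m/m₀) = −(Q_out/(Q_in−Q_out)) ln(V/V₀).
m = m₀ (V₀/V)^(Q_out/(Q_in−Q_out)) = 60.44 × (1483/989.813)^(-2.54639) = 21.5878 mg.
C = m/V = 21.5878/989.813 = 0.0218100 mg/gal.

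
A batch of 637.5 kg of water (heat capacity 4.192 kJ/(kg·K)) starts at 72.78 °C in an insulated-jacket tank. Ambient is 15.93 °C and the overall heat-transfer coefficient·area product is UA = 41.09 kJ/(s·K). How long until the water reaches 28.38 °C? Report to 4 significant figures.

M c_p dT/dt = −UA(T − T_amb).
τ = M c_p/UA = 65.0377 s; T_ss = T_amb = 15.9300 °C.
T(t) = T_ss + (T₀ − T_ss)e^(−t/τ); set T = 28.38:
t = −τ ln[(T − T_ss)/(T₀ − T_ss)] = −65.0377 · ln(0.218997) = 98.7725 s.

98.77 s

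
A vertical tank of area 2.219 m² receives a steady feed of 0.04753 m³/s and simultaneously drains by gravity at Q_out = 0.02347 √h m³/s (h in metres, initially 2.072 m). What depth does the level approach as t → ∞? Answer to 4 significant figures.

Accumulation of liquid (constant cross-section A): A dh/dt = Q_in − 0.02347 √h. At steady state dh/dt = 0:
Q_in = 0.02347 √h_ss ⇒ √h_ss = 0.04753/0.02347 = 2.02514.
h_ss = 2.02514² = 4.10119 m. (Since h₀ = 2.072 m < h_ss, the level will rise toward this value.)

4.101 m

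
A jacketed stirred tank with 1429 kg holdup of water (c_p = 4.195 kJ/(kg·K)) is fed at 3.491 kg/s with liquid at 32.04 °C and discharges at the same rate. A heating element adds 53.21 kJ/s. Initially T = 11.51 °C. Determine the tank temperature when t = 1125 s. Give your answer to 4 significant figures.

Energy balance: M c_p dT/dt = ṁ c_p (T_in − T) + 53.21.
τ = M/ṁ = 409.338 s; T_ss = T_in + Q̇/(ṁ c_p) = 32.04 + 53.21/(3.491·4.195) = 35.6734 °C.
Integrating: T(t) = T_ss + (T₀ − T_ss) e^(−t/τ).
T(1125) = 35.6734 + (-24.1634)·e^(−1125/409.338) = 35.6734 + (-24.1634)·0.0640342 = 34.1261 °C.

34.13 °C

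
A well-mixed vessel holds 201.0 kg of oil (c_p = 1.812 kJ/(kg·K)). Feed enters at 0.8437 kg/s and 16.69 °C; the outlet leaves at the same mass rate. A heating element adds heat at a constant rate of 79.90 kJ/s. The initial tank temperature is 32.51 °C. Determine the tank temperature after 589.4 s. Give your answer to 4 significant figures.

65.88 °C

M c_p dT/dt = ṁ c_p (T_in − T) + Q̇.
Rearrange: dT/dt = (T_ss − T)/τ with τ = M/ṁ = 238.236 s and T_ss = T_in + Q̇/(ṁ c_p) = 68.9537 °C.
This is linear first-order; T(t) = T_ss + (T₀ − T_ss) e^(−t/τ).
T(589.4) = 68.9537 + (-36.4437)·e^(−589.4/238.236) = 68.9537 + (-36.4437)·0.0842460 = 65.8835 °C.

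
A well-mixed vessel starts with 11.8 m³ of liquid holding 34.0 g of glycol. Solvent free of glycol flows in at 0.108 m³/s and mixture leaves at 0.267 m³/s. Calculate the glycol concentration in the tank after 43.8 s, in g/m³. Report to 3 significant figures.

Let m(t) be the amount of glycol. Volume: V(t) = V₀ + (Q_in − Q_out) t = 11.8 − 0.15900 t; V(43.8) = 4.8358 m³.
Species balance (pure solvent in): dm/dt = −Q_out · m/V(t).
Separate: dm/m = −Q_out dt/V(t) ⇒ ln(m/m₀) = −(Q_out/(Q_in−Q_out)) ln(V/V₀).
m = m₀ (V₀/V)^(Q_out/(Q_in−Q_out)) = 34.0 × (11.8/4.8358)^(-1.6792) = 7.6018 g.
C = m/V = 7.6018/4.8358 = 1.5720 g/m³.

1.57 g/m³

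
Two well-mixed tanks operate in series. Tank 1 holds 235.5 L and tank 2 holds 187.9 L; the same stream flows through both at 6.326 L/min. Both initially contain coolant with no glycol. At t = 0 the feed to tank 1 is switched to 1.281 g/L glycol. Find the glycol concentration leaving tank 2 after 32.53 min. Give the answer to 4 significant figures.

0.3273 g/L

Each tank obeys Vᵢ dCᵢ/dt = Q(Cᵢ₋₁ − Cᵢ), so τᵢ = Vᵢ/Q.
τ₁ = 235.5/6.326 = 37.2273 min; τ₂ = 187.9/6.326 = 29.7028 min.
Solving the cascade with C₁(0)=C₂(0)=0 gives C₂(t) = C_in[1 − (τ₁ e^(−t/τ₁) − τ₂ e^(−t/τ₂))/(τ₁ − τ₂)].
At t = 32.53: e^(−t/τ₁) = 0.417354, e^(−t/τ₂) = 0.334479.
C₂ = 1.281·[1 − (37.2273·0.417354 − 29.7028·0.334479)/(7.52450)] = 1.281·0.255497 = 0.327292 g/L.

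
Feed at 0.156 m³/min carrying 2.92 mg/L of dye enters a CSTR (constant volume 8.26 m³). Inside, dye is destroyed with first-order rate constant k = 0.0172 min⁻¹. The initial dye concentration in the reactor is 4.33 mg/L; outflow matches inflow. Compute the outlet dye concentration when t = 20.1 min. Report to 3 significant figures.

Species balance: V dC/dt = Q C_in − Q C − k V C.
This is linear with rate a = Q/V + k = 0.036086 min⁻¹.
C_ss = Q C_in/(Q + kV) = 1.5282 mg/L; C(t) = C_ss + (C₀ − C_ss) e^(−a t).
C(20.1) = 1.5282 + (2.8018)·e^(−0.036086·20.1) = 1.5282 + (2.8018)·0.48416 = 2.8847 mg/L.

2.88 mg/L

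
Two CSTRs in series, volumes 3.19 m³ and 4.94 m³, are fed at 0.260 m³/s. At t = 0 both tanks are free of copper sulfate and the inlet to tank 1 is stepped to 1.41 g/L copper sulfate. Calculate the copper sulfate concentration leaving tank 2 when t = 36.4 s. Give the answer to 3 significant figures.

Each tank obeys Vᵢ dCᵢ/dt = Q(Cᵢ₋₁ − Cᵢ), so τᵢ = Vᵢ/Q.
τ₁ = 3.19/0.260 = 12.269 s; τ₂ = 4.94/0.260 = 19.000 s.
Tank 1: C₁ = C_in(1 − e^(−t/τ₁)). Tank 2 (τ₁ ≠ τ₂): C₂ = C_in[1 − (τ₁ e^(−t/τ₁) − τ₂ e^(−t/τ₂))/(τ₁ − τ₂)].
At t = 36.4: e^(−t/τ₁) = 0.051469, e^(−t/τ₂) = 0.14723.
C₂ = 1.41·[1 − (12.269·0.051469 − 19.000·0.14723)/(-6.7308)] = 1.41·0.67822 = 0.95630 g/L.

0.956 g/L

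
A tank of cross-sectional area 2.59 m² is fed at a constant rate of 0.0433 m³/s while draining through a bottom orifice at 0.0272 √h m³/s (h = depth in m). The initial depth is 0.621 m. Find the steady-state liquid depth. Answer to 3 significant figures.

Accumulation of liquid (constant cross-section A): A dh/dt = Q_in − 0.0272 √h. At steady state dh/dt = 0:
Q_in = 0.0272 √h_ss ⇒ √h_ss = 0.0433/0.0272 = 1.5919.
h_ss = 1.5919² = 2.5342 m. (Since h₀ = 0.621 m < h_ss, the level will rise toward this value.)

2.53 m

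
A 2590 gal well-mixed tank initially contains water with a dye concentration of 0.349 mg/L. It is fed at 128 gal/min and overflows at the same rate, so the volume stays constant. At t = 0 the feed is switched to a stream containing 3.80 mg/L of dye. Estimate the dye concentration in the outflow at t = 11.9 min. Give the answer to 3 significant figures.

Unsteady species balance (constant V, well mixed): V dC/dt = Q(C_in − C).
Time constant τ = V/Q = 2590/128 = 20.234 min.
Integrating: C(t) = C_in + (C₀ − C_in) e^(−t/τ).
C(11.9) = 3.80 + (0.349 − 3.80)·e^(−11.9/20.234) = 3.80 + (-3.4510)·0.55538 = 1.8834 mg/L.

1.88 mg/L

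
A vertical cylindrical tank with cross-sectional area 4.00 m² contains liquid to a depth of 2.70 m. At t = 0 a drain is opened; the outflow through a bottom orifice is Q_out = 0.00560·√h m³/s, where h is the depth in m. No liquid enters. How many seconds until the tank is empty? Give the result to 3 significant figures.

A dh/dt = −Q_out = −0.00560 √h.
Separate and integrate: 2(√h − √h₀) = −(0.00560/A) t.
Set h = 0: 2√h₀ = (0.00560/A) t_empty ⇒ t_empty = 2A√h₀/0.00560.
t_empty = 2·4.00·√2.70/0.00560 = 8.0000·1.6432/0.00560 = 2347.4 s.

2350 s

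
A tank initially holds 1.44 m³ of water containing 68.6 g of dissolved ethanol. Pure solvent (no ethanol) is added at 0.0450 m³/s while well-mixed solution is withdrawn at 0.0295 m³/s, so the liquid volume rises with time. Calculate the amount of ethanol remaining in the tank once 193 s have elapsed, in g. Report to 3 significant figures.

Total volume: dV/dt = Q_in − Q_out = 0.015500 m³/s, so V(t) = 1.44 + 0.015500 t and V(193) = 4.4315 m³.
Species balance (pure solvent in): dm/dt = −Q_out · m/V(t).
Separate: dm/m = −Q_out dt/V(t) ⇒ ln(m/m₀) = −(Q_out/(Q_in−Q_out)) ln(V/V₀).
m = m₀ (V₀/V)^(Q_out/(Q_in−Q_out)) = 68.6 × (1.44/4.4315)^(1.9032) = 8.0759 g.

8.08 g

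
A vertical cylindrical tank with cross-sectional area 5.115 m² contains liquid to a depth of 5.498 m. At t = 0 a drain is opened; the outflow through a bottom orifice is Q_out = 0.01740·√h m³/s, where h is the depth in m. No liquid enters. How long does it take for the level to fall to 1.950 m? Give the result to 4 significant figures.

557.6 s

Unsteady balance on liquid volume: A dh/dt = −0.01740 √h.
This is separable: 2 d(√h)/dt = −0.01740/A, so √h = √h₀ − (0.01740/(2A)) t.
t = 2A(√h₀ − √h)/0.01740 = 2·5.115·(√5.498 − √1.950)/0.01740
  = 10.2300 × (2.34478 − 1.39642) / 0.01740 = 557.569 s.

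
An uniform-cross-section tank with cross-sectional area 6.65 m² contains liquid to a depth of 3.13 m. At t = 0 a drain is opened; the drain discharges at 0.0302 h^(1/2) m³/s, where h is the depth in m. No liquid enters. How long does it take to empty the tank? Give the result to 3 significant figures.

A dh/dt = −Q_out = −0.0302 √h.
Separate and integrate: 2(√h − √h₀) = −(0.0302/A) t.
Set h = 0: 2√h₀ = (0.0302/A) t_empty ⇒ t_empty = 2A√h₀/0.0302.
t_empty = 2·6.65·√3.13/0.0302 = 13.300·1.7692/0.0302 = 779.14 s.

779 s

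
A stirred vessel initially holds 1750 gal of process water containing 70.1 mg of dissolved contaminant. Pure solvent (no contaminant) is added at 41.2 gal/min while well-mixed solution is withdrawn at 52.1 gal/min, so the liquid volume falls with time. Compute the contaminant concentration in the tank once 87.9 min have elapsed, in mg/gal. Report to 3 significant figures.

0.00200 mg/gal

Let m(t) be the amount of contaminant. Volume: V(t) = V₀ + (Q_in − Q_out) t = 1750 − 10.900 t; V(87.9) = 791.89 gal.
Species balance (pure solvent in): dm/dt = −Q_out · m/V(t).
Separate: dm/m = −Q_out dt/V(t) ⇒ ln(m/m₀) = −(Q_out/(Q_in−Q_out)) ln(V/V₀).
m = m₀ (V₀/V)^(Q_out/(Q_in−Q_out)) = 70.1 × (1750/791.89)^(-4.7798) = 1.5837 mg.
C = m/V = 1.5837/791.89 = 0.0019999 mg/gal.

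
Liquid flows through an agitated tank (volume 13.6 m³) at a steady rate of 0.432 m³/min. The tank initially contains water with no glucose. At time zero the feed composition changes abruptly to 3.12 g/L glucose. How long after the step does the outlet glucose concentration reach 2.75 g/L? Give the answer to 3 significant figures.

67.1 min

Accumulation = in − out for the solute gives V dC/dt = Q(C_in − C), so τ = V/Q = 31.481 min.
C(t) = C_in + (C₀ − C_in) e^(−t/τ). Set C = 2.75 and solve for t:
e^(−t/τ) = (C − C_in)/(C₀ − C_in) = (2.75 − 3.12)/(0 − 3.12) = 0.11859
t = −τ ln(…) = 31.481 × 2.1321 = 67.121 min.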